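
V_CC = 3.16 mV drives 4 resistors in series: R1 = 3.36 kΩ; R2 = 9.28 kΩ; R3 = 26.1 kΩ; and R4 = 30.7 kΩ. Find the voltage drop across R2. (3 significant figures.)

Total series resistance ΣR = 3.36 + 9.28 + 26.1 + 30.7 = 69.44 kΩ.
By the voltage-divider rule, V = 3.16 × 9.280/69.44 = 0.4223 mV.

V ≈ 0.422 mV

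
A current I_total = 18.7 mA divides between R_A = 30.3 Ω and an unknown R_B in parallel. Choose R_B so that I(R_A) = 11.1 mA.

R_B ≈ 44.3 Ω

Two-branch current divider: I_A = I_total · R_B/(R_A + R_B).
With f = 0.5936, R_B = R_A · f/(1−f) = 30.3 × 1.461 = 44.25 Ω.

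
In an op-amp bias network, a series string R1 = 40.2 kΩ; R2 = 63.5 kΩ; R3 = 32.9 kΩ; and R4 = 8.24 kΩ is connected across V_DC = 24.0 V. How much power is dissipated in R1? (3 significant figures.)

P ≈ 1.10 mW

Series current I = V_DC/ΣR = 24.0/144.8 = 0.1657 mA.
P = I²R = 0.02746 × 40.2 = 1.104 mW.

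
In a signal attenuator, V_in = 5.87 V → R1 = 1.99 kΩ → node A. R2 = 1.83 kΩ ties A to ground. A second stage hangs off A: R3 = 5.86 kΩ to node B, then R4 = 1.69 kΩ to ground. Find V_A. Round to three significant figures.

Looking into the second stage from A: R3 + R4 = 7.550 kΩ appears in parallel with R2.
Effective lower resistance at A: R2 ‖ 7.550 = 1.473 kΩ.
So V_A = 5.87 × 0.4253 = 2.497 V.

V_A ≈ 2.50 V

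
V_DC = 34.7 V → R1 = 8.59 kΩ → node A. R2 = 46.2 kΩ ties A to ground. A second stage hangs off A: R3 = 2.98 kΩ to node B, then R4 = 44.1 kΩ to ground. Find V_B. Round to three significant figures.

Node A sees R2 in parallel with the series input of stage 2, R3 + R4 = 47.08 kΩ.
R2 ‖ (R3+R4) = 23.32 kΩ.
V_A = 34.7 × 23.32/(8.59 + 23.32) = 25.36 V.
Stage 2 is unloaded, so V_B = V_A · R4/(R3+R4) = 25.36 × 44.1/47.08 = 23.75 V.

V_B ≈ 23.8 V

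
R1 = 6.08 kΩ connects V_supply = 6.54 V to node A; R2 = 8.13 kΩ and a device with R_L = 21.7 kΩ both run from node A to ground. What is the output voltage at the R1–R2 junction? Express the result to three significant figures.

The load sits in parallel with R2, giving an effective lower resistance R2' = R2·R_L/(R2+R_L) = 5.914 kΩ.
Now apply the divider: V_out = 6.54 × 0.4931 = 3.225 V.

V_out ≈ 3.22 V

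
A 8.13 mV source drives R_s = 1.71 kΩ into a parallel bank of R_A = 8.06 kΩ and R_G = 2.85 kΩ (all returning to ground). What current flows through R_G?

Equivalent of the parallel group: R_p = 2.105 kΩ.
V_A = 8.13 × 2.105/3.815 = 4.486 mV.
Branch current I = V_A/R_G = 4.486/2.85 = 1.574 µA.
(Check via current divider: I_total = 2.131 µA; share G_k/ΣG = 0.7388 → same result.)

I ≈ 1.57 µA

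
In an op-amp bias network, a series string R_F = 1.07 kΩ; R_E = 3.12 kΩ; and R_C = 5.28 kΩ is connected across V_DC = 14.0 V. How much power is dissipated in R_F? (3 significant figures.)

P ≈ 2.34 mW

Series current I = V_DC/ΣR = 14.0/9.470 = 1.478 mA.
V(R_F) = I·R = 1.582 V; P = V·I = 1.582 × 1.478 = 2.339 mW.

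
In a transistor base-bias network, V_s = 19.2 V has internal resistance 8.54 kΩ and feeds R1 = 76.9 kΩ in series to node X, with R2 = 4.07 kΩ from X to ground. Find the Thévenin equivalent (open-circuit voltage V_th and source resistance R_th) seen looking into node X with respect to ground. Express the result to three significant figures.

R1' = 8.54 + 76.9 = 85.44 kΩ (source resistance + R1).
V_th is the unloaded tap voltage: V_s · R2/(R1'+R2) = 19.2 × 0.04547 = 0.8730 V.
With V_s suppressed (replaced by a short), R_th = R1' ‖ R2 = (85.44 × 4.07)/(85.44 + 4.07) = 3.885 kΩ.

V_th ≈ 0.873 V, R_th ≈ 3.88 kΩ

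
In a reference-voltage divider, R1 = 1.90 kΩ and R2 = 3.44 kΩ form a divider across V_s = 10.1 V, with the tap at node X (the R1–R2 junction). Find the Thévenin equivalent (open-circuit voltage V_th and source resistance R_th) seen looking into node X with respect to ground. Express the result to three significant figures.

With X open, the divider is unloaded: V_th = 10.1 × 3.44/5.340 = 6.506 V.
With V_s suppressed (replaced by a short), R_th = R1 ‖ R2 = (1.900 × 3.44)/(1.900 + 3.44) = 1.224 kΩ.

V_th ≈ 6.51 V, R_th ≈ 1.22 kΩ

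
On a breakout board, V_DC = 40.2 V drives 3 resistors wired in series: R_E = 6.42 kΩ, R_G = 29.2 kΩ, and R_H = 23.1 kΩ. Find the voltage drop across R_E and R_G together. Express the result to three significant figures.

ΣR = 6.42 + 29.2 + 23.1 = 58.72 kΩ.
R_{R_E..R_G} = 6.42 + 29.2 = 35.62 kΩ.
Voltage divider: V = V_DC · (35.62 / 58.72) = 40.2 × 0.6066 = 24.39 V.

V ≈ 24.4 V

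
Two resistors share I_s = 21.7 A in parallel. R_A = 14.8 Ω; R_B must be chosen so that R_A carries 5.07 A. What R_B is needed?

Two-branch current divider: I_A = I_s · R_B/(R_A + R_B).
With f = 0.2336, R_B = R_A · f/(1−f) = 14.8 × 0.3049 = 4.512 Ω.

R_B ≈ 4.51 Ω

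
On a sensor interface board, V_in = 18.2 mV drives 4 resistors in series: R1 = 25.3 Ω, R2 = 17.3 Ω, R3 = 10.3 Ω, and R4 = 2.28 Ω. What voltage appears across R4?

V ≈ 0.752 mV

Series total: ΣR = 25.3 + 17.3 + 10.3 + 2.28 = 55.18 Ω.
By the voltage-divider rule, V = 18.2 × 2.280/55.18 = 0.7520 mV.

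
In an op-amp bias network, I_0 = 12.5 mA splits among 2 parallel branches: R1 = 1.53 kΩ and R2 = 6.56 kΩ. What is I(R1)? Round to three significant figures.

I ≈ 10.1 mA

Two-branch current divider: I_k = I_0 · R_other/(R_1 + R_2).
I(R1) = 12.5 × 6.56/(1.53 + 6.56) = 12.5 × 0.8109 = 10.14 mA.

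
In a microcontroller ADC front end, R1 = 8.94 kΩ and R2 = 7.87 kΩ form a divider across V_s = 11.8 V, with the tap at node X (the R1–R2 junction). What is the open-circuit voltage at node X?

V_th is the unloaded tap voltage: V_s · R2/(R1+R2) = 11.8 × 0.4682 = 5.524 V.

V_th ≈ 5.52 V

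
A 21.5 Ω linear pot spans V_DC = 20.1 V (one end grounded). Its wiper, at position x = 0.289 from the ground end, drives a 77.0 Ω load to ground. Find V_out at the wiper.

V_out ≈ 5.49 V

Split the track: R_lower = x·R_p = 6.213 Ω, R_upper = (1−x)·R_p = 15.29 Ω.
R_L loads the lower segment: effective lower R = 5.750 Ω.
Loaded-divider output: V_out = 20.1 × 0.2733 = 5.494 V.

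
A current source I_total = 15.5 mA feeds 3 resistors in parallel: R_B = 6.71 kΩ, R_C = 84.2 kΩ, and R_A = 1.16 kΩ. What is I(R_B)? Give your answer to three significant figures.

ΣG = 1/6.71 + 1/84.2 + 1/1.16 = 1.023.
By the current-divider rule, I = I_total · G_k/ΣG = 15.5 × 0.1457 = 2.258 mA.

I ≈ 2.26 mA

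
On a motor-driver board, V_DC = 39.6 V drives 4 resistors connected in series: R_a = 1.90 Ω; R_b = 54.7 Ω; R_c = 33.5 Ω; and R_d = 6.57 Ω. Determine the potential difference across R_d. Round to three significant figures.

Series total: ΣR = 1.90 + 54.7 + 33.5 + 6.57 = 96.67 Ω.
V = V_DC · R/ΣR = 39.6 × 0.06796 = 2.691 V.

V ≈ 2.69 V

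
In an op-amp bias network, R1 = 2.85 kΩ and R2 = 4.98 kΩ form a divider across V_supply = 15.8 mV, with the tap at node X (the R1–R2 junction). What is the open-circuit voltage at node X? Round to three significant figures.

V_th ≈ 10.0 mV

V_th is the unloaded tap voltage: V_supply · R2/(R1+R2) = 15.8 × 0.6360 = 10.05 mV.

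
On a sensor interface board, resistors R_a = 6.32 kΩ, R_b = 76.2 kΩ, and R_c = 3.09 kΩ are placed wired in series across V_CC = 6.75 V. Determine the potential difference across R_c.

V ≈ 0.244 V

Total series resistance ΣR = 6.32 + 76.2 + 3.09 = 85.61 kΩ.
By the voltage-divider rule, V = 6.75 × 3.090/85.61 = 0.2436 V.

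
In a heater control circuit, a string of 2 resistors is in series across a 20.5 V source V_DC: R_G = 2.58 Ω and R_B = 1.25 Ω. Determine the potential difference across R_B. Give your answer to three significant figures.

V ≈ 6.69 V

Total series resistance ΣR = 2.58 + 1.25 = 3.830 Ω.
Voltage divider: V = V_DC · (1.250 / 3.830) = 20.5 × 0.3264 = 6.691 V.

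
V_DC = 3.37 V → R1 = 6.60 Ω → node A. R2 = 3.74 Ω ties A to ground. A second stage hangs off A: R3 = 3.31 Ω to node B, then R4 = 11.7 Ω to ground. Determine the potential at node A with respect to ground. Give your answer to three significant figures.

The second stage (R3 + R4 = 15.01 Ω) loads node A in parallel with R2.
Effective lower resistance at A: R2 ‖ 15.01 = 2.994 Ω.
First divider: V_A = V_DC · 2.994/(6.60 + 2.994) = 1.052 V.

V_A ≈ 1.05 V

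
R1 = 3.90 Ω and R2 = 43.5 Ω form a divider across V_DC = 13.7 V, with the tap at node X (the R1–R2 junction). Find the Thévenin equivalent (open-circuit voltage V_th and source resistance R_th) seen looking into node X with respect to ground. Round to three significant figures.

V_th ≈ 12.6 V, R_th ≈ 3.58 Ω

With X open, the divider is unloaded: V_th = 13.7 × 43.5/47.40 = 12.57 V.
With V_DC suppressed (replaced by a short), R_th = R1 ‖ R2 = (3.900 × 43.5)/(3.900 + 43.5) = 3.579 Ω.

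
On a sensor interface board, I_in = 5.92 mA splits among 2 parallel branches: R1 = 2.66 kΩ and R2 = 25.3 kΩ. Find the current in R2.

I ≈ 0.563 mA

For two parallel branches, I_k = I_in · (other R)/(sum of R).
I(R2) = 5.92 × 2.66/(2.66 + 25.3) = 5.92 × 0.09514 = 0.5632 mA.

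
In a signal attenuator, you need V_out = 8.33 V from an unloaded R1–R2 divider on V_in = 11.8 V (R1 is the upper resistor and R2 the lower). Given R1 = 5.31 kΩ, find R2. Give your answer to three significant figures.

R2 ≈ 12.7 kΩ

The divider ratio is R2/(R1+R2) = 8.33/11.8 = 0.7059.
So R2 = R1 · V_out/(V_in − V_out) = 5.31 × 8.33/(11.8 − 8.33) = 5.31 × 2.401 = 12.75 kΩ.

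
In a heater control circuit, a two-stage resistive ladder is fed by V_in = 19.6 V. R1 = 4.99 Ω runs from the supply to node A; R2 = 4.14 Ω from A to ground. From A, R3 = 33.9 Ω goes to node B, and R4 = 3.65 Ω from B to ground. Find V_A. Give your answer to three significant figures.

V_A ≈ 8.38 V

The second stage (R3 + R4 = 37.55 Ω) loads node A in parallel with R2.
Effective lower resistance at A: R2 ‖ 37.55 = 3.729 Ω.
So V_A = 19.6 × 0.4277 = 8.383 V.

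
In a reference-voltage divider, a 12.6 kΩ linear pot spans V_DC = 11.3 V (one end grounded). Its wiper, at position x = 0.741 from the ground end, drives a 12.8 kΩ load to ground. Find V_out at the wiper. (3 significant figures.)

V_out ≈ 7.04 V

Lower segment x·R_p = 9.337 kΩ; upper segment (1−x)·R_p = 3.263 kΩ.
R_L loads the lower segment: effective lower R = 5.399 kΩ.
Loaded-divider output: V_out = 11.3 × 0.6233 = 7.043 V.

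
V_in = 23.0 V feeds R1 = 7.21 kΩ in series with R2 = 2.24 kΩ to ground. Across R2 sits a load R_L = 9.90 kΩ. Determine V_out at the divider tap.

V_out ≈ 4.65 V

First combine the lower leg with the load: R2 ‖ R_L = 1.827 kΩ.
Now apply the divider: V_out = 23.0 × 0.2021 = 4.649 V.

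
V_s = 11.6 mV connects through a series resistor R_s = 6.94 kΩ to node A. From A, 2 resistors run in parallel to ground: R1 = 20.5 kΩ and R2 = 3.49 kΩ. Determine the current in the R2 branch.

Parallel bank: R_p = 1/(1/20.5 + 1/3.49) = 2.982 kΩ.
Node voltage V_A = V_s · R_p/(R_s + R_p) = 11.6 × 0.3006 = 3.487 mV.
Branch current I = V_A/R2 = 3.487/3.49 = 0.9990 µA.
(Equivalently: I_total = 1.169 µA, then current-divider fraction G_k/ΣG = 0.8545.)

I ≈ 0.999 µA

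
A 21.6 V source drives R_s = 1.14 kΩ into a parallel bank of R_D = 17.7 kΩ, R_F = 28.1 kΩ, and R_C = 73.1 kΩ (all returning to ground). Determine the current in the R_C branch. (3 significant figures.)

Combine the parallel branches: R_p = (1/17.7 + 1/28.1 + 1/73.1)⁻¹ = 9.455 kΩ.
Node voltage V_A = V_s · R_p/(R_s + R_p) = 21.6 × 0.8924 = 19.28 V.
I(R_C) = V_A / R_C = 19.28/73.1 = 0.2637 mA.
(Equivalently: I_total = 2.039 mA, then current-divider fraction G_k/ΣG = 0.1293.)

I ≈ 0.264 mA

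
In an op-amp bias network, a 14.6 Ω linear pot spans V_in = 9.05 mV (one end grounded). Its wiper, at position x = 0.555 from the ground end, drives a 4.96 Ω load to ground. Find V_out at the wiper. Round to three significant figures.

V_out ≈ 2.91 mV

The pot divides into 6.497 Ω above the wiper and 8.103 Ω below.
R_L loads the lower segment: effective lower R = 3.077 Ω.
V_out = 9.05 × 3.077/(6.497 + 3.077) = 2.908 mV.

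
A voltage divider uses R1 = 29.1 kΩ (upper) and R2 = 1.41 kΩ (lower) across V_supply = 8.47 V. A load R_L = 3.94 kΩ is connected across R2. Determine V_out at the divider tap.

V_out ≈ 0.292 V

First combine the lower leg with the load: R2 ‖ R_L = 1.038 kΩ.
Voltage divider with the loaded lower leg: V_out = 8.47 × 1.038/(29.1 + 1.038) = 8.47 × 0.03445 = 0.2918 V.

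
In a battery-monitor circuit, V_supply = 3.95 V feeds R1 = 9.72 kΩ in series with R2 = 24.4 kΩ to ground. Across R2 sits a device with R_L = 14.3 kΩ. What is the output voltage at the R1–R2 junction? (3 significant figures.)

V_out ≈ 1.90 V

R2 ‖ R_L = (24.4 × 14.3)/(24.4 + 14.3) = 9.016 kΩ.
Voltage divider with the loaded lower leg: V_out = 3.95 × 9.016/(9.72 + 9.016) = 3.95 × 0.4812 = 1.901 V.
(Unloaded it would be 2.82 V; the load pulls it down.)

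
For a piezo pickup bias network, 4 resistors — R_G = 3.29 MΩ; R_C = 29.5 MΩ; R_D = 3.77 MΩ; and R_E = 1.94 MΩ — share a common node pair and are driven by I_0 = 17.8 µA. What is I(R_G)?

Total conductance ΣG = 1/3.29 + 1/29.5 + 1/3.77 + 1/1.94 = 1.119 (units of 1/MΩ).
By the current-divider rule, I = I_0 · G_k/ΣG = 17.8 × 0.2717 = 4.837 µA.

I ≈ 4.84 µA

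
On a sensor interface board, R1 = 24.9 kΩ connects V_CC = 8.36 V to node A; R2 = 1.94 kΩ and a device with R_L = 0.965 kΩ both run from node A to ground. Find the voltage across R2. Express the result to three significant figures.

First combine the lower leg with the load: R2 ‖ R_L = 0.6444 kΩ.
Now apply the divider: V_out = 8.36 × 0.02523 = 0.2109 V.

V_out ≈ 0.211 V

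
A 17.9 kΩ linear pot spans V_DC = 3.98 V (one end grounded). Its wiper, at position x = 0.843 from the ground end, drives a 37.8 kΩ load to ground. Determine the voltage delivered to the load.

The pot divides into 2.810 kΩ above the wiper and 15.09 kΩ below.
Lower segment in parallel with the load: 15.09 ‖ 37.8 = 10.78 kΩ.
Then V_out = V_DC · 10.78/(2.810 + 10.78) = 3.157 V.

V_out ≈ 3.16 V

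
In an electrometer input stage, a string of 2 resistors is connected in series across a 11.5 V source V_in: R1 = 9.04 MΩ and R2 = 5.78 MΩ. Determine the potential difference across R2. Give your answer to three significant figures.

V ≈ 4.49 V

Total series resistance ΣR = 9.04 + 5.78 = 14.82 MΩ.
Voltage divider: V = V_in · (5.780 / 14.82) = 11.5 × 0.3900 = 4.485 V.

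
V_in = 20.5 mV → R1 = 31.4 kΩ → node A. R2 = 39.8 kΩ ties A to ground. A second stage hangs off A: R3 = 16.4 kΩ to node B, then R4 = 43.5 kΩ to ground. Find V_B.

V_B ≈ 6.44 mV

Node A sees R2 in parallel with the series input of stage 2, R3 + R4 = 59.90 kΩ.
R2 ‖ (R3+R4) = 23.91 kΩ.
So V_A = 20.5 × 0.4323 = 8.862 mV.
Stage 2 is unloaded, so V_B = V_A · R4/(R3+R4) = 8.862 × 43.5/59.90 = 6.436 mV.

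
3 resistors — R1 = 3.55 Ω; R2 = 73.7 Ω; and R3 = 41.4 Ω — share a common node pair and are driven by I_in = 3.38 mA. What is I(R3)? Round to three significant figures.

Total conductance ΣG = 1/3.55 + 1/73.7 + 1/41.4 = 0.3194 (units of 1/Ω).
Current divider: I(R3) = I_in · G_k/ΣG = 3.38 × (0.02415/0.3194) = 3.38 × 0.07562 = 0.2556 mA.

I ≈ 0.256 mA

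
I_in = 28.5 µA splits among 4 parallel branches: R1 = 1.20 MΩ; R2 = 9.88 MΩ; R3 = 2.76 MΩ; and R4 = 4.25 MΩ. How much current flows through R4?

I ≈ 4.38 µA

ΣG = 1/1.20 + 1/9.88 + 1/2.76 + 1/4.25 = 1.532.
R4 takes the fraction G_k/ΣG = 0.2353/1.532 = 0.1536, so I = 28.5 × 0.1536 = 4.377 µA.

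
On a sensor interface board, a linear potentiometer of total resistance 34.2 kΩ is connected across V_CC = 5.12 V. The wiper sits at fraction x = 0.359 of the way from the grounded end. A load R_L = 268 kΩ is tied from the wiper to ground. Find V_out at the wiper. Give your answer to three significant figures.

V_out ≈ 1.79 V

Split the track: R_lower = x·R_p = 12.28 kΩ, R_upper = (1−x)·R_p = 21.92 kΩ.
Lower segment in parallel with the load: 12.28 ‖ 268 = 11.74 kΩ.
Loaded-divider output: V_out = 5.12 × 0.3488 = 1.786 V.
(Unloaded: V_out = x·V_CC = 1.84 V.)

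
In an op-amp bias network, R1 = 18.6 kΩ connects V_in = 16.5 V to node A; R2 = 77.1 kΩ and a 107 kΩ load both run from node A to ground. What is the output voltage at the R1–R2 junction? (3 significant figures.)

V_out ≈ 11.7 V

First combine the lower leg with the load: R2 ‖ R_L = 44.81 kΩ.
Now apply the divider: V_out = 16.5 × 0.7067 = 11.66 V.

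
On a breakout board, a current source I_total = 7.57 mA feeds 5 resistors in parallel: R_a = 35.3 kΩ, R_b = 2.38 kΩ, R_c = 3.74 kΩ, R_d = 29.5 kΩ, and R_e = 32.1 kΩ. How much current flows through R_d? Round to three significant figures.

I ≈ 0.329 mA

ΣG = 1/35.3 + 1/2.38 + 1/3.74 + 1/29.5 + 1/32.1 = 0.7809.
By the current-divider rule, I = I_total · G_k/ΣG = 7.57 × 0.04341 = 0.3286 mA.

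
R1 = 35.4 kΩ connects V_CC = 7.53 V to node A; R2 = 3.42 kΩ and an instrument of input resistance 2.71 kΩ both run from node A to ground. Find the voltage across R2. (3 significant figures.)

V_out ≈ 0.308 V

R2 ‖ R_L = (3.42 × 2.71)/(3.42 + 2.71) = 1.512 kΩ.
Voltage divider with the loaded lower leg: V_out = 7.53 × 1.512/(35.4 + 1.512) = 7.53 × 0.04096 = 0.3084 V.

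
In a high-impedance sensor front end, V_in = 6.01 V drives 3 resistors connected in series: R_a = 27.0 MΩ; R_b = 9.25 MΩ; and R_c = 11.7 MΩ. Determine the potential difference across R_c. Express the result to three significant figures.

V ≈ 1.47 V

Series total: ΣR = 27.0 + 9.25 + 11.7 = 47.95 MΩ.
V = V_in · R/ΣR = 6.01 × 0.2440 = 1.466 V.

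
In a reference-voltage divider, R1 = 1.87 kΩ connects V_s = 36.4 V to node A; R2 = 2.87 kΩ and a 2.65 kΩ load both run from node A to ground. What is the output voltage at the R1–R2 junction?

R2 ‖ R_L = (2.87 × 2.65)/(2.87 + 2.65) = 1.378 kΩ.
Voltage divider with the loaded lower leg: V_out = 36.4 × 1.378/(1.87 + 1.378) = 36.4 × 0.4242 = 15.44 V.

V_out ≈ 15.4 V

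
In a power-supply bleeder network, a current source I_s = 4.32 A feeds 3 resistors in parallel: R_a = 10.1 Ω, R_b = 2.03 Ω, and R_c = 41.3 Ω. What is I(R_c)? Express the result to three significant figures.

I ≈ 0.170 A

Conductances: ΣG = 1/10.1 + 1/2.03 + 1/41.3 = 0.6158 (1/Ω).
Current divider: I(R_c) = I_s · G_k/ΣG = 4.32 × (0.02421/0.6158) = 4.32 × 0.03932 = 0.1699 A.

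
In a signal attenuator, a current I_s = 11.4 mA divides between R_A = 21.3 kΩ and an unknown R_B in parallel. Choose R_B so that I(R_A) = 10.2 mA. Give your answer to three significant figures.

Two-branch current divider: I_A = I_s · R_B/(R_A + R_B).
10.2/11.4 = R_B/(R_A + R_B) → R_B = R_A · (0.8947)/(1 − 0.8947) = 21.3 × 8.500 = 181.0 kΩ.

R_B ≈ 181 kΩ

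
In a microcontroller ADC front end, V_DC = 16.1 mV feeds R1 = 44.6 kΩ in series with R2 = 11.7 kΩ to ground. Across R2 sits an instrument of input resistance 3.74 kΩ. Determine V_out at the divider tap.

V_out ≈ 0.962 mV

R2 ‖ R_L = (11.7 × 3.74)/(11.7 + 3.74) = 2.834 kΩ.
Then V_out = V_DC · R2'/(R1 + R2') = 16.1 × 2.834/47.43 = 0.9619 mV.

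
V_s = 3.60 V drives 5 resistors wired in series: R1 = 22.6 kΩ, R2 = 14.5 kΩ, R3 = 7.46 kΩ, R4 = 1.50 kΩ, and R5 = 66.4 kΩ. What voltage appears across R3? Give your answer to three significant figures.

Series total: ΣR = 22.6 + 14.5 + 7.46 + 1.50 + 66.4 = 112.5 kΩ.
Voltage divider: V = V_s · (7.460 / 112.5) = 3.60 × 0.06633 = 0.2388 V.

V ≈ 0.239 V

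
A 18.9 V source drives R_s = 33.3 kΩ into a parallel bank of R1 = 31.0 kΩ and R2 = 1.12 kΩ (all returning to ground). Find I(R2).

I ≈ 0.531 mA

Equivalent of the parallel group: R_p = 1.081 kΩ.
Node voltage V_A = V_s · R_p/(R_s + R_p) = 18.9 × 0.03144 = 0.5942 V.
Branch current I = V_A/R2 = 0.5942/1.12 = 0.5306 mA.
(Check via current divider: I_total = 0.5497 mA; share G_k/ΣG = 0.9651 → same result.)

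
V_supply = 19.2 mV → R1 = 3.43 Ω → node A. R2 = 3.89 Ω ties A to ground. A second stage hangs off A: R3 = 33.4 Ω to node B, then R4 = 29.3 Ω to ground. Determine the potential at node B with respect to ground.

V_B ≈ 4.63 mV

The second stage (R3 + R4 = 62.70 Ω) loads node A in parallel with R2.
R2 ‖ (R3+R4) = 3.663 Ω.
V_A = 19.2 × 3.663/(3.43 + 3.663) = 9.915 mV.
Stage 2 is unloaded, so V_B = V_A · R4/(R3+R4) = 9.915 × 29.3/62.70 = 4.633 mV.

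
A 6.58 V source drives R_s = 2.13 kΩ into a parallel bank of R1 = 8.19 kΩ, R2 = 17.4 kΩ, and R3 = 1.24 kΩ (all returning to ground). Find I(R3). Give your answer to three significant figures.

Equivalent of the parallel group: R_p = 1.014 kΩ.
Node voltage V_A = V_DC · R_p/(R_s + R_p) = 6.58 × 0.3226 = 2.122 V.
Branch current I = V_A/R3 = 2.122/1.24 = 1.712 mA.
(Equivalently: I_total = 2.093 mA, then current-divider fraction G_k/ΣG = 0.8179.)

I ≈ 1.71 mA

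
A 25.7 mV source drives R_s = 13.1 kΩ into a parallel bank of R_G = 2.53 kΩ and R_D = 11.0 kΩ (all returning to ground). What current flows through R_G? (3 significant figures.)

Combine the parallel branches: R_p = (1/2.53 + 1/11.0)⁻¹ = 2.057 kΩ.
V_A by voltage divider: V_A = 25.7 × 2.057/(13.1 + 2.057) = 3.488 mV.
I(R_G) = V_A / R_G = 3.488/2.53 = 1.379 µA.
(Check via current divider: I_total = 1.696 µA; share G_k/ΣG = 0.8130 → same result.)

I ≈ 1.38 µA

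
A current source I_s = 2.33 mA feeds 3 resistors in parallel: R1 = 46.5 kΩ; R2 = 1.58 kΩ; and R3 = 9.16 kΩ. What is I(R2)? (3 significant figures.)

I ≈ 1.93 mA

Conductances: ΣG = 1/46.5 + 1/1.58 + 1/9.16 = 0.7636 (1/kΩ).
R2 takes the fraction G_k/ΣG = 0.6329/0.7636 = 0.8289, so I = 2.33 × 0.8289 = 1.931 mA.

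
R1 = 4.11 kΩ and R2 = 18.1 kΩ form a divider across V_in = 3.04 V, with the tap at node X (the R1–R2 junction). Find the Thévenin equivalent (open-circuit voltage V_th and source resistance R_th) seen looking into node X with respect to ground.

V_th ≈ 2.48 V, R_th ≈ 3.35 kΩ

Open-circuit (no load on X): V_th = V_in · R2/(R1 + R2) = 3.04 × 18.1/(4.110 + 18.1) = 2.477 V.
With V_in suppressed (replaced by a short), R_th = R1 ‖ R2 = (4.110 × 18.1)/(4.110 + 18.1) = 3.349 kΩ.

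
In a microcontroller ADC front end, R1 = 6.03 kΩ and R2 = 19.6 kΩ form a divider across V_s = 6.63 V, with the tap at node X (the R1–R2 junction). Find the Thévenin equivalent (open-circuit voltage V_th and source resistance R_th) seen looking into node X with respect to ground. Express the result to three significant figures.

V_th is the unloaded tap voltage: V_s · R2/(R1+R2) = 6.63 × 0.7647 = 5.070 V.
Looking into X with the source shorted: R_th = R1·R2/(R1+R2) = 6.030 × 19.6/25.63 = 4.611 kΩ.

V_th ≈ 5.07 V, R_th ≈ 4.61 kΩ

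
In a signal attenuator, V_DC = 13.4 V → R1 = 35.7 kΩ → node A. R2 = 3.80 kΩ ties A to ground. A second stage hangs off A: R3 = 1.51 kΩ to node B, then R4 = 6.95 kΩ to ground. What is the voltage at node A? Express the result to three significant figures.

The second stage (R3 + R4 = 8.460 kΩ) loads node A in parallel with R2.
Effective lower resistance at A: R2 ‖ 8.460 = 2.622 kΩ.
V_A = 13.4 × 2.622/(35.7 + 2.622) = 0.9169 V.

V_A ≈ 0.917 V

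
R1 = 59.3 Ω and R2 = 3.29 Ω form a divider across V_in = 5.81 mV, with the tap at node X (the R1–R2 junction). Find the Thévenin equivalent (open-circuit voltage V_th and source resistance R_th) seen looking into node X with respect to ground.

V_th ≈ 0.305 mV, R_th ≈ 3.12 Ω

With X open, the divider is unloaded: V_th = 5.81 × 3.29/62.59 = 0.3054 mV.
With V_in suppressed (replaced by a short), R_th = R1 ‖ R2 = (59.30 × 3.29)/(59.30 + 3.29) = 3.117 Ω.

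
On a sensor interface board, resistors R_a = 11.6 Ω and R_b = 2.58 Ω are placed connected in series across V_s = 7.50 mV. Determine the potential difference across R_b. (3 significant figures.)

ΣR = 11.6 + 2.58 = 14.18 Ω.
V = V_s · R/ΣR = 7.50 × 0.1819 = 1.365 mV.

V ≈ 1.36 mV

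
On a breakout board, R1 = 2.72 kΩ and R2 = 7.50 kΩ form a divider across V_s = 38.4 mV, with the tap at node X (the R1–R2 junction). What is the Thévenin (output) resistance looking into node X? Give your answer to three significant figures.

R_th ≈ 2.00 kΩ

Zeroing V_s shorts the top of R1 to ground, so R_th = R1 ‖ R2 = 1.996 kΩ.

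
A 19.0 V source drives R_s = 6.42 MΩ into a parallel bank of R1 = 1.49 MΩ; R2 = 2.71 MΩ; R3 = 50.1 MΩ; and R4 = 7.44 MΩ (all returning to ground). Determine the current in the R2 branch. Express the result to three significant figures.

I ≈ 0.809 µA

Equivalent of the parallel group: R_p = 0.8372 MΩ.
V_A = 19.0 × 0.8372/7.257 = 2.192 V.
Branch current I = V_A/R2 = 2.192/2.71 = 0.8088 µA.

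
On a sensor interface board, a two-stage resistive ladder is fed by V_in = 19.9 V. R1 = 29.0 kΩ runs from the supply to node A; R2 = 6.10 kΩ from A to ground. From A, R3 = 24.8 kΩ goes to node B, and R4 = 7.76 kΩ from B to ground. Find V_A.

V_A ≈ 2.99 V

Looking into the second stage from A: R3 + R4 = 32.56 kΩ appears in parallel with R2.
Effective lower resistance at A: R2 ‖ 32.56 = 5.138 kΩ.
V_A = 19.9 × 5.138/(29.0 + 5.138) = 2.995 V.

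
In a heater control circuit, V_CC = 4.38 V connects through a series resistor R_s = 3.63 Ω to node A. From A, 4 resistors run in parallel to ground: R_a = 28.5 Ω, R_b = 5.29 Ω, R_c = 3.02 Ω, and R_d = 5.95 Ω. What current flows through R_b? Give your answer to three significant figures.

I ≈ 0.228 A

Equivalent of the parallel group: R_p = 1.383 Ω.
Node voltage V_A = V_CC · R_p/(R_s + R_p) = 4.38 × 0.2758 = 1.208 V.
I(R_b) = V_A / R_b = 1.208/5.29 = 0.2284 A.
(Check via current divider: I_total = 0.8738 A; share G_k/ΣG = 0.2613 → same result.)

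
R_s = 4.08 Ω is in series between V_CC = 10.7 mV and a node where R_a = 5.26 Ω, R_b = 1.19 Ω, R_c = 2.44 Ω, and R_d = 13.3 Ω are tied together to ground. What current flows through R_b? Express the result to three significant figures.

Parallel bank: R_p = 1/(1/5.26 + 1/1.19 + 1/2.44 + 1/13.3) = 0.6599 Ω.
V_A = 10.7 × 0.6599/4.740 = 1.490 mV.
I(R_b) = V_A / R_b = 1.490/1.19 = 1.252 mA.
(Equivalently: I_total = 2.257 mA, then current-divider fraction G_k/ΣG = 0.5545.)

I ≈ 1.25 mA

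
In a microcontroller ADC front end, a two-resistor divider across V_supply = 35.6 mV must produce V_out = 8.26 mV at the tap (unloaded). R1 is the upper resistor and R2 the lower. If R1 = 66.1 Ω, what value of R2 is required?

R2 ≈ 20.0 Ω

The divider ratio is R2/(R1+R2) = 8.26/35.6 = 0.2320.
Rearranging, R2 = R1·k/(1−k) = 66.1 × 0.3021 = 19.97 Ω.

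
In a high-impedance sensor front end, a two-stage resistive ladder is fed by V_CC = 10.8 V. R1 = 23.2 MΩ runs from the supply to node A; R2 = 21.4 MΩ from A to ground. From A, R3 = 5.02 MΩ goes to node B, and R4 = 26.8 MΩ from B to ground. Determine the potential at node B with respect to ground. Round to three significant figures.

Looking into the second stage from A: R3 + R4 = 31.82 MΩ appears in parallel with R2.
R2 ‖ (R3+R4) = 12.79 MΩ.
V_A = 10.8 × 12.79/(23.2 + 12.79) = 3.839 V.
Stage 2 is unloaded, so V_B = V_A · R4/(R3+R4) = 3.839 × 26.8/31.82 = 3.233 V.

V_B ≈ 3.23 V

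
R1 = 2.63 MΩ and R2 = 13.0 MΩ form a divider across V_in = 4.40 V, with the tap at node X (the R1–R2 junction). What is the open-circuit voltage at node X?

With X open, the divider is unloaded: V_th = 4.40 × 13.0/15.63 = 3.660 V.

V_th ≈ 3.66 V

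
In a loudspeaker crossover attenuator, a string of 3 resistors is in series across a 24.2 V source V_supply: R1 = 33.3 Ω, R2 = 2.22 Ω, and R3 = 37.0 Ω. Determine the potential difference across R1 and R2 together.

Total series resistance ΣR = 33.3 + 2.22 + 37.0 = 72.52 Ω.
R_{R1..R2} = 33.3 + 2.22 = 35.52 Ω.
By the voltage-divider rule, V = 24.2 × 35.52/72.52 = 11.85 V.

V ≈ 11.9 V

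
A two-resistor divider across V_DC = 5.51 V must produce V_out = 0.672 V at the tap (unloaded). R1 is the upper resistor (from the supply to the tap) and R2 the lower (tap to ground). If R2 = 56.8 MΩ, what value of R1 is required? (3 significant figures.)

R1 ≈ 409 MΩ

Required fraction k = V_out/V_DC = 0.1220.
R1 = R2·(1/k − 1) = 56.8 × 7.199 = 408.9 MΩ.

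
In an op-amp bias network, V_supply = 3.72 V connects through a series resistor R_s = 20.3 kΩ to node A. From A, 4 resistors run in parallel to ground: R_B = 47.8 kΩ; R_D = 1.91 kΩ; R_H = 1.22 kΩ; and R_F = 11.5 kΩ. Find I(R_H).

Combine the parallel branches: R_p = (1/47.8 + 1/1.91 + 1/1.22 + 1/11.5)⁻¹ = 0.6891 kΩ.
Node voltage V_A = V_supply · R_p/(R_s + R_p) = 3.72 × 0.03283 = 0.1221 V.
I(R_H) = V_A / R_H = 0.1221/1.22 = 0.1001 mA.
(Equivalently: I_total = 0.1772 mA, then current-divider fraction G_k/ΣG = 0.5649.)

I ≈ 0.100 mA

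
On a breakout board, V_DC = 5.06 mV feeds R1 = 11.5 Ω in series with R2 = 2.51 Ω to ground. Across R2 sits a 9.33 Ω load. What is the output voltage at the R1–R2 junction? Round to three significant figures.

First combine the lower leg with the load: R2 ‖ R_L = 1.978 Ω.
Voltage divider with the loaded lower leg: V_out = 5.06 × 1.978/(11.5 + 1.978) = 5.06 × 0.1468 = 0.7426 mV.

V_out ≈ 0.743 mV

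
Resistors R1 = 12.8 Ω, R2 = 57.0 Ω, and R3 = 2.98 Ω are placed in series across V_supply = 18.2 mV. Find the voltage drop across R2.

ΣR = 12.8 + 57.0 + 2.98 = 72.78 Ω.
By the voltage-divider rule, V = 18.2 × 57.00/72.78 = 14.25 mV.

V ≈ 14.3 mV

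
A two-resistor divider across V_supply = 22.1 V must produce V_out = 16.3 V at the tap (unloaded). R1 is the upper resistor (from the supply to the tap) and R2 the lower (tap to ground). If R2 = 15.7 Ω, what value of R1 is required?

R1 ≈ 5.59 Ω

V_out/V_supply = R2/(R1+R2) = 0.7376.
R1 = R2·(1/k − 1) = 15.7 × 0.3558 = 5.587 Ω.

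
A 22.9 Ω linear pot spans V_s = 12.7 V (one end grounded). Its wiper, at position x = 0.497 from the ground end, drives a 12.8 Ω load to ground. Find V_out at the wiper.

V_out ≈ 4.36 V

Split the track: R_lower = x·R_p = 11.38 Ω, R_upper = (1−x)·R_p = 11.52 Ω.
R_L loads the lower segment: effective lower R = 6.025 Ω.
V_out = 12.7 × 6.025/(11.52 + 6.025) = 4.361 V.
(Unloaded: V_out = x·V_s = 6.31 V.)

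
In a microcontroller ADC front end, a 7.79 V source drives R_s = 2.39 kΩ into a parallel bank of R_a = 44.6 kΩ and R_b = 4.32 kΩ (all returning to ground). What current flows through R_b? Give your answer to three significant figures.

I ≈ 1.12 mA

Combine the parallel branches: R_p = (1/44.6 + 1/4.32)⁻¹ = 3.939 kΩ.
V_A by voltage divider: V_A = 7.79 × 3.939/(2.39 + 3.939) = 4.848 V.
I(R_b) = V_A / R_b = 4.848/4.32 = 1.122 mA.
(Check via current divider: I_total = 1.231 mA; share G_k/ΣG = 0.9117 → same result.)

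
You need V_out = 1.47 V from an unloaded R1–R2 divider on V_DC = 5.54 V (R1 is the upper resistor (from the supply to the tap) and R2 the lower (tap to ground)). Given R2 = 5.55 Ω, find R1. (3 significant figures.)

The divider ratio is R2/(R1+R2) = 1.47/5.54 = 0.2653.
R1 = R2·(1/k − 1) = 5.55 × 2.769 = 15.37 Ω.

R1 ≈ 15.4 Ω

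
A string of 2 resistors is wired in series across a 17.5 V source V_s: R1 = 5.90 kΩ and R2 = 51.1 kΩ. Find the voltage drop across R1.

Series total: ΣR = 5.90 + 51.1 = 57.00 kΩ.
V = V_s · R/ΣR = 17.5 × 0.1035 = 1.811 V.

V ≈ 1.81 V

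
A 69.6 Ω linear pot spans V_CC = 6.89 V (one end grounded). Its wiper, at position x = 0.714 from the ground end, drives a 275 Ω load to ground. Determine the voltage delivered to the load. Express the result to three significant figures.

V_out ≈ 4.68 V

Split the track: R_lower = x·R_p = 49.69 Ω, R_upper = (1−x)·R_p = 19.91 Ω.
Lower segment in parallel with the load: 49.69 ‖ 275 = 42.09 Ω.
Loaded-divider output: V_out = 6.89 × 0.6789 = 4.678 V.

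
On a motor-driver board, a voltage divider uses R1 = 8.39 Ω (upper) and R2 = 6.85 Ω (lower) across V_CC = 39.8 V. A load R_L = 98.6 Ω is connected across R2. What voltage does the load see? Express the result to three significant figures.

R2 ‖ R_L = (6.85 × 98.6)/(6.85 + 98.6) = 6.405 Ω.
Voltage divider with the loaded lower leg: V_out = 39.8 × 6.405/(8.39 + 6.405) = 39.8 × 0.4329 = 17.23 V.

V_out ≈ 17.2 V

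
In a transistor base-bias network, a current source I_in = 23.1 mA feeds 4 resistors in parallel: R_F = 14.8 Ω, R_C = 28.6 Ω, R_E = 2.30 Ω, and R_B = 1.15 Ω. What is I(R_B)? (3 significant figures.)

I ≈ 14.3 mA

ΣG = 1/14.8 + 1/28.6 + 1/2.30 + 1/1.15 = 1.407.
By the current-divider rule, I = I_in · G_k/ΣG = 23.1 × 0.6181 = 14.28 mA.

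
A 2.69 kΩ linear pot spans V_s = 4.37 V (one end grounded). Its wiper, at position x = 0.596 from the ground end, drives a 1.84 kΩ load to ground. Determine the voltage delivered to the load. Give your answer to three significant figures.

V_out ≈ 1.93 V

The pot divides into 1.087 kΩ above the wiper and 1.603 kΩ below.
(x·R_p) ‖ R_L = 0.8567 kΩ.
V_out = 4.37 × 0.8567/(1.087 + 0.8567) = 1.926 V.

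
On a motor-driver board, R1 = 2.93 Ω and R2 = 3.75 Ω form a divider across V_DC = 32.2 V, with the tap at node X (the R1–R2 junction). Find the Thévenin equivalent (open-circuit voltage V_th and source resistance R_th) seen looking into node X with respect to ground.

V_th ≈ 18.1 V, R_th ≈ 1.64 Ω

With X open, the divider is unloaded: V_th = 32.2 × 3.75/6.680 = 18.08 V.
Looking into X with the source shorted: R_th = R1·R2/(R1+R2) = 2.930 × 3.75/6.680 = 1.645 Ω.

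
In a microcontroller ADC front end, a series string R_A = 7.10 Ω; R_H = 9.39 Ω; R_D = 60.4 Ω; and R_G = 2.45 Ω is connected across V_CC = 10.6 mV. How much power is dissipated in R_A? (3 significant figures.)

ΣR = 79.34 Ω → I = 10.6/79.34 = 0.1336 mA.
P = I²R = 0.01785 × 7.10 = 0.1267 µW.

P ≈ 0.127 µW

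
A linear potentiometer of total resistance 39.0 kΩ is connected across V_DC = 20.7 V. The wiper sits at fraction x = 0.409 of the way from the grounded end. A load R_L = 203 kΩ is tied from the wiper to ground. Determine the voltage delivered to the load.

V_out ≈ 8.09 V

Lower segment x·R_p = 15.95 kΩ; upper segment (1−x)·R_p = 23.05 kΩ.
R_L loads the lower segment: effective lower R = 14.79 kΩ.
Loaded-divider output: V_out = 20.7 × 0.3908 = 8.091 V.
(Unloaded: V_out = x·V_DC = 8.47 V.)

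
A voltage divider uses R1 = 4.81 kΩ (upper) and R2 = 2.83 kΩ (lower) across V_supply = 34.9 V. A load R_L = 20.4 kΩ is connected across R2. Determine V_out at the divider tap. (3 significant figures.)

The load sits in parallel with R2, giving an effective lower resistance R2' = R2·R_L/(R2+R_L) = 2.485 kΩ.
Now apply the divider: V_out = 34.9 × 0.3407 = 11.89 V.

V_out ≈ 11.9 V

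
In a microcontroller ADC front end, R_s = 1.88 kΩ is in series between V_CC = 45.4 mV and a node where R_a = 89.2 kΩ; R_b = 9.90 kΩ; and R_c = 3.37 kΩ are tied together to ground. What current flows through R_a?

I ≈ 0.288 µA

Equivalent of the parallel group: R_p = 2.445 kΩ.
V_A by voltage divider: V_A = 45.4 × 2.445/(1.88 + 2.445) = 25.67 mV.
Branch current I = V_A/R_a = 25.67/89.2 = 0.2877 µA.
(Check via current divider: I_total = 10.50 µA; share G_k/ΣG = 0.02741 → same result.)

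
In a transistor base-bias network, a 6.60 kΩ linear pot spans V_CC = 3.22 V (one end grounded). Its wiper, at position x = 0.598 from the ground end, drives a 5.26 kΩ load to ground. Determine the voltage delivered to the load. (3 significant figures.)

Split the track: R_lower = x·R_p = 3.947 kΩ, R_upper = (1−x)·R_p = 2.653 kΩ.
Lower segment in parallel with the load: 3.947 ‖ 5.26 = 2.255 kΩ.
Then V_out = V_CC · 2.255/(2.653 + 2.255) = 1.479 V.
(Unloaded: V_out = x·V_CC = 1.93 V.)

V_out ≈ 1.48 V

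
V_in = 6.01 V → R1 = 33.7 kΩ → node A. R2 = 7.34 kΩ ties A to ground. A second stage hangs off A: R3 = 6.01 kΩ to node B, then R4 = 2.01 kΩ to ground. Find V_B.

Looking into the second stage from A: R3 + R4 = 8.020 kΩ appears in parallel with R2.
R2 ‖ (R3+R4) = 3.832 kΩ.
First divider: V_A = V_in · 3.832/(33.7 + 3.832) = 0.6137 V.
Stage 2 is unloaded, so V_B = V_A · R4/(R3+R4) = 0.6137 × 2.01/8.020 = 0.1538 V.

V_B ≈ 0.154 V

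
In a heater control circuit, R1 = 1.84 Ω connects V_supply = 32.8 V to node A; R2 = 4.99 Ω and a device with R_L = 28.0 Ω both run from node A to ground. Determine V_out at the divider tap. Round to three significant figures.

First combine the lower leg with the load: R2 ‖ R_L = 4.235 Ω.
Voltage divider with the loaded lower leg: V_out = 32.8 × 4.235/(1.84 + 4.235) = 32.8 × 0.6971 = 22.87 V.
(Unloaded it would be 24.0 V; the load pulls it down.)

V_out ≈ 22.9 V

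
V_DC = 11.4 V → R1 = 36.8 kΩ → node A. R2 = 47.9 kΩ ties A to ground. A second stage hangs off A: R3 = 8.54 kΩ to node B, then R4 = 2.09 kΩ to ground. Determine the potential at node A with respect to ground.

V_A ≈ 2.18 V

The second stage (R3 + R4 = 10.63 kΩ) loads node A in parallel with R2.
Effective lower resistance at A: R2 ‖ 10.63 = 8.699 kΩ.
So V_A = 11.4 × 0.1912 = 2.180 V.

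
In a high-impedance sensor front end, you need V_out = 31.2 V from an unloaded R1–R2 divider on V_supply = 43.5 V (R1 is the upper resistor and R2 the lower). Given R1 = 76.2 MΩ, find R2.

R2 ≈ 193 MΩ

The divider ratio is R2/(R1+R2) = 31.2/43.5 = 0.7172.
So R2 = R1 · V_out/(V_supply − V_out) = 76.2 × 31.2/(43.5 − 31.2) = 76.2 × 2.537 = 193.3 MΩ.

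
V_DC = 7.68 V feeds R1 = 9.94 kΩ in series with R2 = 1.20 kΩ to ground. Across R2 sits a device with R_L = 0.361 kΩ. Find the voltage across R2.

The load sits in parallel with R2, giving an effective lower resistance R2' = R2·R_L/(R2+R_L) = 0.2775 kΩ.
Now apply the divider: V_out = 7.68 × 0.02716 = 0.2086 V.
(Unloaded it would be 0.827 V; the load pulls it down.)

V_out ≈ 0.209 V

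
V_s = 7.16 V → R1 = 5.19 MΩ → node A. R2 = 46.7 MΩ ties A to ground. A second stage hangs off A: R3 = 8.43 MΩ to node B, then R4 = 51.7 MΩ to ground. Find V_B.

V_B ≈ 5.14 V

Node A sees R2 in parallel with the series input of stage 2, R3 + R4 = 60.13 MΩ.
R2 ‖ (R3+R4) = 26.29 MΩ.
First divider: V_A = V_s · 26.29/(5.19 + 26.29) = 5.979 V.
Then the unloaded second divider: V_B = V_A × R4/(R3+R4) = 5.979 × 0.8598 = 5.141 V.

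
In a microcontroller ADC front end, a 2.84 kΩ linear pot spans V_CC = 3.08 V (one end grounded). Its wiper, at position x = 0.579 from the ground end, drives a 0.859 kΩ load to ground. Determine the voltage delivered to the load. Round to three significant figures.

V_out ≈ 0.987 V

The pot divides into 1.196 kΩ above the wiper and 1.644 kΩ below.
(x·R_p) ‖ R_L = 0.5642 kΩ.
Loaded-divider output: V_out = 3.08 × 0.3206 = 0.9875 V.
(Unloaded: V_out = x·V_CC = 1.78 V.)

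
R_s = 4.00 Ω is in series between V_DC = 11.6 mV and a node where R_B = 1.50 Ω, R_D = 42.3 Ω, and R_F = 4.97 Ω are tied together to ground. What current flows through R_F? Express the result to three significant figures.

I ≈ 0.511 mA

Combine the parallel branches: R_p = (1/1.50 + 1/42.3 + 1/4.97)⁻¹ = 1.122 Ω.
Node voltage V_A = V_DC · R_p/(R_s + R_p) = 11.6 × 0.2190 = 2.540 mV.
I(R_F) = V_A / R_F = 2.540/4.97 = 0.5112 mA.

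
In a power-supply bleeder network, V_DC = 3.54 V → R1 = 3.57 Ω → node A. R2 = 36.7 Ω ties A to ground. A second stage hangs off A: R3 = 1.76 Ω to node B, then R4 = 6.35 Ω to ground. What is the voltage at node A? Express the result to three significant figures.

V_A ≈ 2.30 V

The second stage (R3 + R4 = 8.110 Ω) loads node A in parallel with R2.
R2 ‖ (R3+R4) = 6.642 Ω.
First divider: V_A = V_DC · 6.642/(3.57 + 6.642) = 2.302 V.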